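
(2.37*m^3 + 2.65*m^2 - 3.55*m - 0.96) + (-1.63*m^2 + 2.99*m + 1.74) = 2.37*m^3 + 1.02*m^2 - 0.56*m + 0.78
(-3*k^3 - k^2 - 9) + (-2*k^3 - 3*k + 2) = -5*k^3 - k^2 - 3*k - 7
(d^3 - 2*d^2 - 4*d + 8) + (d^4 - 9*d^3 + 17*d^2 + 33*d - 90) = d^4 - 8*d^3 + 15*d^2 + 29*d - 82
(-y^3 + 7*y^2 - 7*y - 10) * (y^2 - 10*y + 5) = -y^5 + 17*y^4 - 82*y^3 + 95*y^2 + 65*y - 50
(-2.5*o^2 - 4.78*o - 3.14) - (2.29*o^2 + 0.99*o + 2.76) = -4.79*o^2 - 5.77*o - 5.9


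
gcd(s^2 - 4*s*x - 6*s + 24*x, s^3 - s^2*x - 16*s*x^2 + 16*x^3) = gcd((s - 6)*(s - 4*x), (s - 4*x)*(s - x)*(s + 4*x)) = -s + 4*x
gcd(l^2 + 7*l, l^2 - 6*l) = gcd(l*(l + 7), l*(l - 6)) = l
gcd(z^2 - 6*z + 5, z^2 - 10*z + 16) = 1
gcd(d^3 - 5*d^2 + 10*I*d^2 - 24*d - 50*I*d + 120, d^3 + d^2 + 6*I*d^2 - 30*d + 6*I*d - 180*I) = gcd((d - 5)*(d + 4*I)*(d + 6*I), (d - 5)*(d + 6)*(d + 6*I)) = d^2 + d*(-5 + 6*I) - 30*I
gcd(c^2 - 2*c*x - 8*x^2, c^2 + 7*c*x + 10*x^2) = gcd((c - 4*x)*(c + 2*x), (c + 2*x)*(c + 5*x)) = c + 2*x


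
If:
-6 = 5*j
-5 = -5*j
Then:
No Solution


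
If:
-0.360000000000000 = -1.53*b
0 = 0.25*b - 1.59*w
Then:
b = 0.24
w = 0.04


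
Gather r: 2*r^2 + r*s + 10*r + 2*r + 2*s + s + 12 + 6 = 2*r^2 + r*(s + 12) + 3*s + 18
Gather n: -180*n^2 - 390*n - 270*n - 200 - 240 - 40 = -180*n^2 - 660*n - 480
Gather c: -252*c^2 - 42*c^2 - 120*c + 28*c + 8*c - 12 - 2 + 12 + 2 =-294*c^2 - 84*c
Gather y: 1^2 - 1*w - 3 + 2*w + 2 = w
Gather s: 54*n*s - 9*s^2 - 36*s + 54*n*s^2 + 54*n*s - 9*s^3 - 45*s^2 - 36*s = -9*s^3 + s^2*(54*n - 54) + s*(108*n - 72)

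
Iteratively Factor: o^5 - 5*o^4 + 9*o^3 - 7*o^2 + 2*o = (o)*(o^4 - 5*o^3 + 9*o^2 - 7*o + 2) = o*(o - 2)*(o^3 - 3*o^2 + 3*o - 1) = o*(o - 2)*(o - 1)*(o^2 - 2*o + 1) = o*(o - 2)*(o - 1)^2*(o - 1)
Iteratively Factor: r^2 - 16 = (r - 4)*(r + 4)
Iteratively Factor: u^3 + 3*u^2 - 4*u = (u - 1)*(u^2 + 4*u) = u*(u - 1)*(u + 4)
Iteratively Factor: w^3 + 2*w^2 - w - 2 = (w + 2)*(w^2 - 1) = (w - 1)*(w + 2)*(w + 1)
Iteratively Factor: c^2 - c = (c)*(c - 1)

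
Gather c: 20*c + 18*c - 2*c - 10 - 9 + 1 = 36*c - 18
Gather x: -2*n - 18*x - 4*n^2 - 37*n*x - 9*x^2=-4*n^2 - 2*n - 9*x^2 + x*(-37*n - 18)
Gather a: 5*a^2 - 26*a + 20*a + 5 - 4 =5*a^2 - 6*a + 1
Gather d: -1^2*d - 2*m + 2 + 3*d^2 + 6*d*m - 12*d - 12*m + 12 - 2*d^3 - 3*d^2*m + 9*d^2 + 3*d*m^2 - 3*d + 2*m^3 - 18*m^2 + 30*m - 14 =-2*d^3 + d^2*(12 - 3*m) + d*(3*m^2 + 6*m - 16) + 2*m^3 - 18*m^2 + 16*m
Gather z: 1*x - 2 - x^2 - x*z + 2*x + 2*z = -x^2 + 3*x + z*(2 - x) - 2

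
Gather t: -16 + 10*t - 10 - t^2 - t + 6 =-t^2 + 9*t - 20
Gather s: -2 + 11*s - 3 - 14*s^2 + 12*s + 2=-14*s^2 + 23*s - 3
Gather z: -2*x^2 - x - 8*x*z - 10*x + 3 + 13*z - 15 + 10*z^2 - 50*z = -2*x^2 - 11*x + 10*z^2 + z*(-8*x - 37) - 12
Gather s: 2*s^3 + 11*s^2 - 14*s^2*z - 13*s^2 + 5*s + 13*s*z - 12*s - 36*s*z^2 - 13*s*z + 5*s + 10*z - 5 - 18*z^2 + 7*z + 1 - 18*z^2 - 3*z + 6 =2*s^3 + s^2*(-14*z - 2) + s*(-36*z^2 - 2) - 36*z^2 + 14*z + 2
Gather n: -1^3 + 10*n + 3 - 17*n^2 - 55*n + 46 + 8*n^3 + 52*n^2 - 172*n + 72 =8*n^3 + 35*n^2 - 217*n + 120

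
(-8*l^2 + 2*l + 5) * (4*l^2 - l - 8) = -32*l^4 + 16*l^3 + 82*l^2 - 21*l - 40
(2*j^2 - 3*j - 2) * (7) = 14*j^2 - 21*j - 14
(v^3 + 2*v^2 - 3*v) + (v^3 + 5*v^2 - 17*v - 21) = 2*v^3 + 7*v^2 - 20*v - 21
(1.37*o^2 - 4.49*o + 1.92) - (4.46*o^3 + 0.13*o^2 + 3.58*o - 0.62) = -4.46*o^3 + 1.24*o^2 - 8.07*o + 2.54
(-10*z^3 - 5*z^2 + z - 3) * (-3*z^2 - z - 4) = 30*z^5 + 25*z^4 + 42*z^3 + 28*z^2 - z + 12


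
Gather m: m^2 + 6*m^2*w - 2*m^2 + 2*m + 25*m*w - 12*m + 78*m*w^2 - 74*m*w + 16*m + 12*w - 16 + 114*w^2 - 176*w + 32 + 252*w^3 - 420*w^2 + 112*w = m^2*(6*w - 1) + m*(78*w^2 - 49*w + 6) + 252*w^3 - 306*w^2 - 52*w + 16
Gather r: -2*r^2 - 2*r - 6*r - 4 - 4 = -2*r^2 - 8*r - 8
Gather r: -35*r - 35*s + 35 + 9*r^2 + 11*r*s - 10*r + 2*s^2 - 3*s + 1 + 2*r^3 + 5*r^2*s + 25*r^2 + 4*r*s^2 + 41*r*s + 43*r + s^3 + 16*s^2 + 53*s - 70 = 2*r^3 + r^2*(5*s + 34) + r*(4*s^2 + 52*s - 2) + s^3 + 18*s^2 + 15*s - 34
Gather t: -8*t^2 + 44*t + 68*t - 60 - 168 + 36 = -8*t^2 + 112*t - 192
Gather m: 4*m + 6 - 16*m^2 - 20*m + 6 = -16*m^2 - 16*m + 12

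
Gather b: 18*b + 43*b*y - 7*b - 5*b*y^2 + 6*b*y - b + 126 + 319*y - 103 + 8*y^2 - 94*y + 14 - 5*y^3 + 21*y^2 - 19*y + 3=b*(-5*y^2 + 49*y + 10) - 5*y^3 + 29*y^2 + 206*y + 40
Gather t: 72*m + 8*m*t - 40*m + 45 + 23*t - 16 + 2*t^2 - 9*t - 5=32*m + 2*t^2 + t*(8*m + 14) + 24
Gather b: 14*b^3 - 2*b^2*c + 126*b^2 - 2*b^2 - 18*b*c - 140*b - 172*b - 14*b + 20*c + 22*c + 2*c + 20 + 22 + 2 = 14*b^3 + b^2*(124 - 2*c) + b*(-18*c - 326) + 44*c + 44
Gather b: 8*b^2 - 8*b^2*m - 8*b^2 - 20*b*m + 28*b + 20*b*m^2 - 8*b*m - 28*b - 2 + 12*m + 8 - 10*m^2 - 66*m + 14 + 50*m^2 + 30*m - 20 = -8*b^2*m + b*(20*m^2 - 28*m) + 40*m^2 - 24*m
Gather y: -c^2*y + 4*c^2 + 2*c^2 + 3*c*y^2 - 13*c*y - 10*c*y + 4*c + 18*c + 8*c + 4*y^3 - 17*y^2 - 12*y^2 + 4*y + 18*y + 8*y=6*c^2 + 30*c + 4*y^3 + y^2*(3*c - 29) + y*(-c^2 - 23*c + 30)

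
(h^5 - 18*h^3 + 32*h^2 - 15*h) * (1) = h^5 - 18*h^3 + 32*h^2 - 15*h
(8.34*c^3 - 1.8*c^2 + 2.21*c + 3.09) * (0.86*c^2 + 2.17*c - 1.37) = 7.1724*c^5 + 16.5498*c^4 - 13.4312*c^3 + 9.9191*c^2 + 3.6776*c - 4.2333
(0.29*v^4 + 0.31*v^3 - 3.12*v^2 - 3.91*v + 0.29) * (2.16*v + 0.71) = 0.6264*v^5 + 0.8755*v^4 - 6.5191*v^3 - 10.6608*v^2 - 2.1497*v + 0.2059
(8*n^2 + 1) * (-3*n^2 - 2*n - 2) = -24*n^4 - 16*n^3 - 19*n^2 - 2*n - 2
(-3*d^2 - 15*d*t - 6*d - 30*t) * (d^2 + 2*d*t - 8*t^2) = -3*d^4 - 21*d^3*t - 6*d^3 - 6*d^2*t^2 - 42*d^2*t + 120*d*t^3 - 12*d*t^2 + 240*t^3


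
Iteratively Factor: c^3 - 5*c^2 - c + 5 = (c - 5)*(c^2 - 1) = (c - 5)*(c + 1)*(c - 1)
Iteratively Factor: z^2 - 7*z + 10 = (z - 5)*(z - 2)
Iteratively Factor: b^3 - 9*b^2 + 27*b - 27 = (b - 3)*(b^2 - 6*b + 9) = (b - 3)^2*(b - 3)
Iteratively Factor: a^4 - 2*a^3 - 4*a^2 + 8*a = (a - 2)*(a^3 - 4*a) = (a - 2)^2*(a^2 + 2*a) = (a - 2)^2*(a + 2)*(a)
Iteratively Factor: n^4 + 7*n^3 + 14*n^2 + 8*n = (n + 4)*(n^3 + 3*n^2 + 2*n) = n*(n + 4)*(n^2 + 3*n + 2) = n*(n + 1)*(n + 4)*(n + 2)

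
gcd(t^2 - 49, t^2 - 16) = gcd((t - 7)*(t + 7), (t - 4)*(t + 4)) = 1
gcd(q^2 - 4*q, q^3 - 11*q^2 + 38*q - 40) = q - 4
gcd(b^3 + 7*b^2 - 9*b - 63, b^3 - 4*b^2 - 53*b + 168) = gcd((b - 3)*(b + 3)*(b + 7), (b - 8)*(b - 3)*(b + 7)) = b^2 + 4*b - 21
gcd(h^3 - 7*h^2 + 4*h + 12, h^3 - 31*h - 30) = h^2 - 5*h - 6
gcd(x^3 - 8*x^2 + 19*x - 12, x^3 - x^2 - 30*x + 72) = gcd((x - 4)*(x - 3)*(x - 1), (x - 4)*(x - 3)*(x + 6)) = x^2 - 7*x + 12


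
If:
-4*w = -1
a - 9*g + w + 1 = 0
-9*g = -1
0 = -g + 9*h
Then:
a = -1/4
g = 1/9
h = 1/81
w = 1/4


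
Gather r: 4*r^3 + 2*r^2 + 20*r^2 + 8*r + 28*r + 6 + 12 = 4*r^3 + 22*r^2 + 36*r + 18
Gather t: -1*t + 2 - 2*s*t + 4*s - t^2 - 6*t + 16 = 4*s - t^2 + t*(-2*s - 7) + 18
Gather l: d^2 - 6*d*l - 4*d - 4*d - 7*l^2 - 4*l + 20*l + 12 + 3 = d^2 - 8*d - 7*l^2 + l*(16 - 6*d) + 15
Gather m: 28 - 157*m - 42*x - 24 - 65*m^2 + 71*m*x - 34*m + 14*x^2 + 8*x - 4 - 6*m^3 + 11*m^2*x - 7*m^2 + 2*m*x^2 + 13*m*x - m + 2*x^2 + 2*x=-6*m^3 + m^2*(11*x - 72) + m*(2*x^2 + 84*x - 192) + 16*x^2 - 32*x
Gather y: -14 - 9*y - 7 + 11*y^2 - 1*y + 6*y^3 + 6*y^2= 6*y^3 + 17*y^2 - 10*y - 21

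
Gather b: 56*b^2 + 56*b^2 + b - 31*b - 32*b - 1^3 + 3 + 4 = 112*b^2 - 62*b + 6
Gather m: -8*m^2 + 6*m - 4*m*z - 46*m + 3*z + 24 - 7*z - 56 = -8*m^2 + m*(-4*z - 40) - 4*z - 32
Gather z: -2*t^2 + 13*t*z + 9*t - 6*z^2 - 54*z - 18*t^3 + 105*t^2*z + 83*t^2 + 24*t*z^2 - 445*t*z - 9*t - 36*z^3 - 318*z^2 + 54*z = -18*t^3 + 81*t^2 - 36*z^3 + z^2*(24*t - 324) + z*(105*t^2 - 432*t)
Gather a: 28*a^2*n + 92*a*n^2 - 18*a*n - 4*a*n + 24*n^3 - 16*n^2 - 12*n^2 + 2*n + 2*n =28*a^2*n + a*(92*n^2 - 22*n) + 24*n^3 - 28*n^2 + 4*n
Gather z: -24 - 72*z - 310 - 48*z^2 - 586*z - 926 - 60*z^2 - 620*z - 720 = -108*z^2 - 1278*z - 1980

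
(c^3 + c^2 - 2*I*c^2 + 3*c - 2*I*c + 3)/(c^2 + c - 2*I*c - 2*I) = (c^2 - 2*I*c + 3)/(c - 2*I)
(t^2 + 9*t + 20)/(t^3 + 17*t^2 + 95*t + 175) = (t + 4)/(t^2 + 12*t + 35)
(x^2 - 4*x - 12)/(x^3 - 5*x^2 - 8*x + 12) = 1/(x - 1)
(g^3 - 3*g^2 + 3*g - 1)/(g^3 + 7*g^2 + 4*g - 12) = (g^2 - 2*g + 1)/(g^2 + 8*g + 12)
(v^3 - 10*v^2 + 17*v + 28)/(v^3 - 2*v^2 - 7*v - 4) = (v - 7)/(v + 1)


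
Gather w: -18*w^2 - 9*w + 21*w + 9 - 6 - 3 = -18*w^2 + 12*w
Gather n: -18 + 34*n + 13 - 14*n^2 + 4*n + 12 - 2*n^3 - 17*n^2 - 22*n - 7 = -2*n^3 - 31*n^2 + 16*n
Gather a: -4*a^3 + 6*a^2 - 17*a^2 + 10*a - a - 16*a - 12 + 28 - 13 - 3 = -4*a^3 - 11*a^2 - 7*a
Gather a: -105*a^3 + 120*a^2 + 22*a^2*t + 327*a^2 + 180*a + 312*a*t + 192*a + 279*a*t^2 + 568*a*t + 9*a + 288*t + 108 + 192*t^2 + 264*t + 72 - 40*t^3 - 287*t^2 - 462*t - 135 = -105*a^3 + a^2*(22*t + 447) + a*(279*t^2 + 880*t + 381) - 40*t^3 - 95*t^2 + 90*t + 45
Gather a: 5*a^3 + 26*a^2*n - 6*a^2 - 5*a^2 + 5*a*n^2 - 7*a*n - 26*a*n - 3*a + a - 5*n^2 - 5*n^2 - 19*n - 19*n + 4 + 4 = 5*a^3 + a^2*(26*n - 11) + a*(5*n^2 - 33*n - 2) - 10*n^2 - 38*n + 8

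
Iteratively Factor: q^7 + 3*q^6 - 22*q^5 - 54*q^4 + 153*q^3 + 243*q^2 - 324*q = (q - 3)*(q^6 + 6*q^5 - 4*q^4 - 66*q^3 - 45*q^2 + 108*q) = (q - 3)^2*(q^5 + 9*q^4 + 23*q^3 + 3*q^2 - 36*q) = (q - 3)^2*(q + 4)*(q^4 + 5*q^3 + 3*q^2 - 9*q) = (q - 3)^2*(q + 3)*(q + 4)*(q^3 + 2*q^2 - 3*q) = q*(q - 3)^2*(q + 3)*(q + 4)*(q^2 + 2*q - 3) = q*(q - 3)^2*(q + 3)^2*(q + 4)*(q - 1)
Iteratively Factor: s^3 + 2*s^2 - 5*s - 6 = (s + 1)*(s^2 + s - 6) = (s - 2)*(s + 1)*(s + 3)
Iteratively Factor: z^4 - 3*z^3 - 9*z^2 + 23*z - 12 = (z - 1)*(z^3 - 2*z^2 - 11*z + 12) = (z - 1)*(z + 3)*(z^2 - 5*z + 4) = (z - 4)*(z - 1)*(z + 3)*(z - 1)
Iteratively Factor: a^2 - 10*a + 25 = (a - 5)*(a - 5)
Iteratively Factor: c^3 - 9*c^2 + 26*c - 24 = (c - 3)*(c^2 - 6*c + 8) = (c - 3)*(c - 2)*(c - 4)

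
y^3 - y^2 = y^2*(y - 1)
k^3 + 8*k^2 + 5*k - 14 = (k - 1)*(k + 2)*(k + 7)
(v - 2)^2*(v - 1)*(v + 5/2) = v^4 - 5*v^3/2 - 9*v^2/2 + 16*v - 10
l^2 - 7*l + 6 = (l - 6)*(l - 1)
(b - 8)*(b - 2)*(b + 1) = b^3 - 9*b^2 + 6*b + 16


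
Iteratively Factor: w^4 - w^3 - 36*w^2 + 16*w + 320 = (w + 4)*(w^3 - 5*w^2 - 16*w + 80) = (w - 4)*(w + 4)*(w^2 - w - 20) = (w - 5)*(w - 4)*(w + 4)*(w + 4)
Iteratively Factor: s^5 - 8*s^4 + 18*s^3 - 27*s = (s - 3)*(s^4 - 5*s^3 + 3*s^2 + 9*s) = (s - 3)*(s + 1)*(s^3 - 6*s^2 + 9*s) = s*(s - 3)*(s + 1)*(s^2 - 6*s + 9) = s*(s - 3)^2*(s + 1)*(s - 3)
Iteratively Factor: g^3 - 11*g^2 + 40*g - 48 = (g - 4)*(g^2 - 7*g + 12) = (g - 4)^2*(g - 3)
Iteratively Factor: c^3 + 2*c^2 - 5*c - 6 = (c + 3)*(c^2 - c - 2) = (c + 1)*(c + 3)*(c - 2)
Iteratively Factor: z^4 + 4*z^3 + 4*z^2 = (z)*(z^3 + 4*z^2 + 4*z) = z*(z + 2)*(z^2 + 2*z) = z*(z + 2)^2*(z)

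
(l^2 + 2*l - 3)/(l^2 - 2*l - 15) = (l - 1)/(l - 5)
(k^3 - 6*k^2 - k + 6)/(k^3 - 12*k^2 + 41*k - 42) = (k^3 - 6*k^2 - k + 6)/(k^3 - 12*k^2 + 41*k - 42)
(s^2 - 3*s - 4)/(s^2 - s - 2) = (s - 4)/(s - 2)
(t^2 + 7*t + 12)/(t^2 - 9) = (t + 4)/(t - 3)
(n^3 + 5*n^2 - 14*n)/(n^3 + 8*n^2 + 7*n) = (n - 2)/(n + 1)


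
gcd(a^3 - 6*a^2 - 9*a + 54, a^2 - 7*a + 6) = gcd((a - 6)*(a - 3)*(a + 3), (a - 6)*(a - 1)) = a - 6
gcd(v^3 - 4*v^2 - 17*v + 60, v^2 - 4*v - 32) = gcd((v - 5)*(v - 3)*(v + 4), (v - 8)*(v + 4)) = v + 4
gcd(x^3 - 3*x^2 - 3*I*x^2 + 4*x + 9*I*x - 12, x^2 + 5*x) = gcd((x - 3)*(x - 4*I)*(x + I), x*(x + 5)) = 1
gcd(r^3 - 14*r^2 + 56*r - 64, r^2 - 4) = r - 2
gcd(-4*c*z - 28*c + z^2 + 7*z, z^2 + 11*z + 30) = 1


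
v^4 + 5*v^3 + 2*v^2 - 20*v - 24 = (v - 2)*(v + 2)^2*(v + 3)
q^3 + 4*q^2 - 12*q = q*(q - 2)*(q + 6)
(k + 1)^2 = k^2 + 2*k + 1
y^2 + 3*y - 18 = (y - 3)*(y + 6)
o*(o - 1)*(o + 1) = o^3 - o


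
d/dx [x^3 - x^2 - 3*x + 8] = 3*x^2 - 2*x - 3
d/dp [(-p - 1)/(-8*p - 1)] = -7/(8*p + 1)^2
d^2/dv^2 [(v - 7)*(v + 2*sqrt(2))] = 2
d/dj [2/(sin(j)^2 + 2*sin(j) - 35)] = -4*(sin(j) + 1)*cos(j)/(sin(j)^2 + 2*sin(j) - 35)^2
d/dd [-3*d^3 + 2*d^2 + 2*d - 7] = -9*d^2 + 4*d + 2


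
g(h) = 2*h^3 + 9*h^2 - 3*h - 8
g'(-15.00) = 1077.00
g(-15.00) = -4688.00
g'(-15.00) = 1077.00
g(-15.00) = -4688.00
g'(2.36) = 72.90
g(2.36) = 61.33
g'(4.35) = 188.84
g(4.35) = 313.88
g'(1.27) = 29.54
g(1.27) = 6.80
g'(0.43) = 5.85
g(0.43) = -7.47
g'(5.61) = 286.81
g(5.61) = 611.54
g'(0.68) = 12.01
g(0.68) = -5.25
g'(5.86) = 308.52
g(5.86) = 685.94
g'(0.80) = 15.24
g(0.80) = -3.62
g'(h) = 6*h^2 + 18*h - 3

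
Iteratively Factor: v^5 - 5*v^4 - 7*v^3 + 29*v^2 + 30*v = (v + 1)*(v^4 - 6*v^3 - v^2 + 30*v) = (v + 1)*(v + 2)*(v^3 - 8*v^2 + 15*v) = v*(v + 1)*(v + 2)*(v^2 - 8*v + 15) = v*(v - 5)*(v + 1)*(v + 2)*(v - 3)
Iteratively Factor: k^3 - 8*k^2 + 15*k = (k - 3)*(k^2 - 5*k) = (k - 5)*(k - 3)*(k)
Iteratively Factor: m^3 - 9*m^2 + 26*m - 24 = (m - 2)*(m^2 - 7*m + 12) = (m - 3)*(m - 2)*(m - 4)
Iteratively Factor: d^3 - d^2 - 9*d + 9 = (d + 3)*(d^2 - 4*d + 3) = (d - 3)*(d + 3)*(d - 1)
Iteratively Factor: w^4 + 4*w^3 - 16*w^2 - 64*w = (w + 4)*(w^3 - 16*w) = (w - 4)*(w + 4)*(w^2 + 4*w) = w*(w - 4)*(w + 4)*(w + 4)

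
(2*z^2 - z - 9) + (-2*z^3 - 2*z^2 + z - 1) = -2*z^3 - 10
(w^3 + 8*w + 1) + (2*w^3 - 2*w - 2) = 3*w^3 + 6*w - 1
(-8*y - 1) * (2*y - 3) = -16*y^2 + 22*y + 3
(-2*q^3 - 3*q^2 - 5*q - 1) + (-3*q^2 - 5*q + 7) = -2*q^3 - 6*q^2 - 10*q + 6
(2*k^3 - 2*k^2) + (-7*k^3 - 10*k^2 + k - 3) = -5*k^3 - 12*k^2 + k - 3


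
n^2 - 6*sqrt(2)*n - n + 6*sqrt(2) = (n - 1)*(n - 6*sqrt(2))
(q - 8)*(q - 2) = q^2 - 10*q + 16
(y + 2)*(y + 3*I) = y^2 + 2*y + 3*I*y + 6*I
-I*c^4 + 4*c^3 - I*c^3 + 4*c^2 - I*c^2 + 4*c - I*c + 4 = (c - I)*(c + I)*(c + 4*I)*(-I*c - I)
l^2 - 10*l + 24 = (l - 6)*(l - 4)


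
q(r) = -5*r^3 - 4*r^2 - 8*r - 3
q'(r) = -15*r^2 - 8*r - 8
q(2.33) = -106.60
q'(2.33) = -108.07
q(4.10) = -447.64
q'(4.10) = -292.95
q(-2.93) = 111.87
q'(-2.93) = -113.33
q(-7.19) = 1706.21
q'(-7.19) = -725.92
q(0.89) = -16.81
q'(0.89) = -27.00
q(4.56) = -596.75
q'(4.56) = -356.38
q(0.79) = -14.28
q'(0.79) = -23.68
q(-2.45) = 66.12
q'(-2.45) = -78.44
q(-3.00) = 120.00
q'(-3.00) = -119.00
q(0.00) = -3.00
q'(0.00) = -8.00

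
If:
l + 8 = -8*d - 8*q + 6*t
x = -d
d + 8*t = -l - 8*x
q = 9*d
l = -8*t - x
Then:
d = 0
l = -32/7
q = 0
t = 4/7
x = 0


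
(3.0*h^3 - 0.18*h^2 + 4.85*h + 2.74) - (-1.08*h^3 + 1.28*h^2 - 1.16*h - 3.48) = 4.08*h^3 - 1.46*h^2 + 6.01*h + 6.22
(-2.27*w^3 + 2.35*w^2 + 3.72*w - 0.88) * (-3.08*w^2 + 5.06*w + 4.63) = 6.9916*w^5 - 18.7242*w^4 - 10.0767*w^3 + 32.4141*w^2 + 12.7708*w - 4.0744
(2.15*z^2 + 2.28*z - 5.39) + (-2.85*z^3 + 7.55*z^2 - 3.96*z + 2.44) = -2.85*z^3 + 9.7*z^2 - 1.68*z - 2.95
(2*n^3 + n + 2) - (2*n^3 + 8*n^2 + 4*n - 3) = -8*n^2 - 3*n + 5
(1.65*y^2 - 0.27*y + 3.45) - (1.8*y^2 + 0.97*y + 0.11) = -0.15*y^2 - 1.24*y + 3.34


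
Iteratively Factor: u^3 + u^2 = (u + 1)*(u^2) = u*(u + 1)*(u)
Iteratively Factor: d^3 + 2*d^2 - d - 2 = (d - 1)*(d^2 + 3*d + 2) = (d - 1)*(d + 2)*(d + 1)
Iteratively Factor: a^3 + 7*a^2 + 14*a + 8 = (a + 4)*(a^2 + 3*a + 2) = (a + 2)*(a + 4)*(a + 1)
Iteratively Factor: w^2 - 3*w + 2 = (w - 1)*(w - 2)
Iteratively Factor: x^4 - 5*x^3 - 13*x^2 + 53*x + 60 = (x - 4)*(x^3 - x^2 - 17*x - 15) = (x - 4)*(x + 3)*(x^2 - 4*x - 5) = (x - 4)*(x + 1)*(x + 3)*(x - 5)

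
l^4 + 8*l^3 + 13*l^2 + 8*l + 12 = (l + 2)*(l + 6)*(l - I)*(l + I)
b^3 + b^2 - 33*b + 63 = (b - 3)^2*(b + 7)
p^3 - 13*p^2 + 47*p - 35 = (p - 7)*(p - 5)*(p - 1)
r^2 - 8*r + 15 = (r - 5)*(r - 3)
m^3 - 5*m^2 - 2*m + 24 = (m - 4)*(m - 3)*(m + 2)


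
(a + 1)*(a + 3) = a^2 + 4*a + 3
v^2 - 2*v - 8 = (v - 4)*(v + 2)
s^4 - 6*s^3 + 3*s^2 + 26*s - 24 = (s - 4)*(s - 3)*(s - 1)*(s + 2)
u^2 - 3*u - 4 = (u - 4)*(u + 1)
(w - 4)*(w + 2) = w^2 - 2*w - 8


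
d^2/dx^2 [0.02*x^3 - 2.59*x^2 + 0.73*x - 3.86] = 0.12*x - 5.18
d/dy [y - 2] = 1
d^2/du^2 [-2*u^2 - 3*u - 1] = -4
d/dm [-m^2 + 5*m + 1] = 5 - 2*m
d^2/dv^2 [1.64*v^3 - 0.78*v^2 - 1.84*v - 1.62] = 9.84*v - 1.56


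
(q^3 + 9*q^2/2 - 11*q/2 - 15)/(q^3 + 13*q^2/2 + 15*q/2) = (q - 2)/q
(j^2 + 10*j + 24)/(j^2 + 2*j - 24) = (j + 4)/(j - 4)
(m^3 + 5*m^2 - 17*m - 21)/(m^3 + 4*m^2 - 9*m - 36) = (m^2 + 8*m + 7)/(m^2 + 7*m + 12)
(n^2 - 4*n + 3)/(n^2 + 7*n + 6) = (n^2 - 4*n + 3)/(n^2 + 7*n + 6)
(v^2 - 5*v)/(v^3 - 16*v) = (v - 5)/(v^2 - 16)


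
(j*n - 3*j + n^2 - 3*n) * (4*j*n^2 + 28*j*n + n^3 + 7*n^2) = 4*j^2*n^3 + 16*j^2*n^2 - 84*j^2*n + 5*j*n^4 + 20*j*n^3 - 105*j*n^2 + n^5 + 4*n^4 - 21*n^3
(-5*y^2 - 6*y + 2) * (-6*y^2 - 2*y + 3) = 30*y^4 + 46*y^3 - 15*y^2 - 22*y + 6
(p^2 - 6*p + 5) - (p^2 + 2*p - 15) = 20 - 8*p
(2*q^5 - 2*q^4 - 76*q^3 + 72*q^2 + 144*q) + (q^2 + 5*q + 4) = 2*q^5 - 2*q^4 - 76*q^3 + 73*q^2 + 149*q + 4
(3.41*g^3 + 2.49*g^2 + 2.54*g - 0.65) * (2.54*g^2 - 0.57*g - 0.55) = 8.6614*g^5 + 4.3809*g^4 + 3.1568*g^3 - 4.4683*g^2 - 1.0265*g + 0.3575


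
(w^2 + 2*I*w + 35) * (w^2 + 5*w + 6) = w^4 + 5*w^3 + 2*I*w^3 + 41*w^2 + 10*I*w^2 + 175*w + 12*I*w + 210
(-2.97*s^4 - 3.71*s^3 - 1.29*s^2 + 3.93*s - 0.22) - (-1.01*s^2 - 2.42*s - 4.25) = -2.97*s^4 - 3.71*s^3 - 0.28*s^2 + 6.35*s + 4.03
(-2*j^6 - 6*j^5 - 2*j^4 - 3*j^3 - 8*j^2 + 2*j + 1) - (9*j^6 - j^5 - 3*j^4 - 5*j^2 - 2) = -11*j^6 - 5*j^5 + j^4 - 3*j^3 - 3*j^2 + 2*j + 3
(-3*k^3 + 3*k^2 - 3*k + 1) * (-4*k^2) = 12*k^5 - 12*k^4 + 12*k^3 - 4*k^2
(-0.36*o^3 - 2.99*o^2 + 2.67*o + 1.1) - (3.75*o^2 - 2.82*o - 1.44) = -0.36*o^3 - 6.74*o^2 + 5.49*o + 2.54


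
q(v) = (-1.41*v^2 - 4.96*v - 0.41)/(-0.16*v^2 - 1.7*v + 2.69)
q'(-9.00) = 7.32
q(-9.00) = -13.91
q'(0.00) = -1.94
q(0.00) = -0.15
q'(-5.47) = 1.47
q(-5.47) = -2.15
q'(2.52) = -3.42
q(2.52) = 8.38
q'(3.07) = -1.39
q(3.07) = 7.17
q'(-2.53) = 0.44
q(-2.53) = 0.52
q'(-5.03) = 1.26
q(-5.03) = -1.55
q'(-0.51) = -0.78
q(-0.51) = 0.50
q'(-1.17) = -0.14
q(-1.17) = 0.78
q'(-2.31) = 0.37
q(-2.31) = 0.61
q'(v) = (-2.82*v - 4.96)/(-0.16*v^2 - 1.7*v + 2.69) + (0.32*v + 1.7)*(-1.41*v^2 - 4.96*v - 0.41)/(-0.16*v^2 - 1.7*v + 2.69)^2 = (1.6034*v^2 - 7.717*v - 14.0394)/(0.0256*v^4 + 0.544*v^3 + 2.0292*v^2 - 9.146*v + 7.2361)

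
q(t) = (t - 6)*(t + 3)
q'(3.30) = 3.60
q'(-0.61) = -4.22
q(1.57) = -20.25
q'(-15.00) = -33.00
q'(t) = 2*t - 3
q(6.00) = 0.00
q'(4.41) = 5.82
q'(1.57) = 0.14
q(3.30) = -17.01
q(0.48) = -19.21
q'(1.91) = 0.82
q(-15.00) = 252.00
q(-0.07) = -17.79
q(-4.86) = 20.20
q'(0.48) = -2.04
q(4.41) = -11.78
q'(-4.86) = -12.72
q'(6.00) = 9.00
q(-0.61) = -15.80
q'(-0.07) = -3.14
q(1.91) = -20.08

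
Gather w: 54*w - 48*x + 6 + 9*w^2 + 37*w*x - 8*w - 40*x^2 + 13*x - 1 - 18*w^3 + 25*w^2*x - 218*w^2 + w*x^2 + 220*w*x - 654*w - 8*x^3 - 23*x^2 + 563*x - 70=-18*w^3 + w^2*(25*x - 209) + w*(x^2 + 257*x - 608) - 8*x^3 - 63*x^2 + 528*x - 65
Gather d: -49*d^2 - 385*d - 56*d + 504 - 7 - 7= -49*d^2 - 441*d + 490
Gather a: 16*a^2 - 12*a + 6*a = 16*a^2 - 6*a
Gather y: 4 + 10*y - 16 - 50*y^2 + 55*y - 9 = -50*y^2 + 65*y - 21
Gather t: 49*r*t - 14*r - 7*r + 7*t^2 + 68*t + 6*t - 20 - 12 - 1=-21*r + 7*t^2 + t*(49*r + 74) - 33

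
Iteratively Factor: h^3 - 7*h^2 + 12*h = (h)*(h^2 - 7*h + 12) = h*(h - 3)*(h - 4)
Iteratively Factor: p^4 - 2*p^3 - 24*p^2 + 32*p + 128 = (p - 4)*(p^3 + 2*p^2 - 16*p - 32) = (p - 4)*(p + 2)*(p^2 - 16) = (p - 4)*(p + 2)*(p + 4)*(p - 4)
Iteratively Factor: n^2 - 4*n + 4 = (n - 2)*(n - 2)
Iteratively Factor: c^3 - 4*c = (c - 2)*(c^2 + 2*c) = c*(c - 2)*(c + 2)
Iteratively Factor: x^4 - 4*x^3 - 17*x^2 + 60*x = (x - 3)*(x^3 - x^2 - 20*x) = (x - 5)*(x - 3)*(x^2 + 4*x) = x*(x - 5)*(x - 3)*(x + 4)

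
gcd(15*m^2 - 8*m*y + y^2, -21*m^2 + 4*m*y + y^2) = -3*m + y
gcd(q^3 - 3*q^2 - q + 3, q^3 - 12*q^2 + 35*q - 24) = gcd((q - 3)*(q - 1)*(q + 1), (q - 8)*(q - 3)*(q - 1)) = q^2 - 4*q + 3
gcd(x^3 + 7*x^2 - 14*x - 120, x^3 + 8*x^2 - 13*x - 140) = x^2 + x - 20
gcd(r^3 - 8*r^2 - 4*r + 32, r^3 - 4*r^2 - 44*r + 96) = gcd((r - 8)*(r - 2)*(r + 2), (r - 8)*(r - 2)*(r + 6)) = r^2 - 10*r + 16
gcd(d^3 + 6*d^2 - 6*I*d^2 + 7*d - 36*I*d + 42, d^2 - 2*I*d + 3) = d + I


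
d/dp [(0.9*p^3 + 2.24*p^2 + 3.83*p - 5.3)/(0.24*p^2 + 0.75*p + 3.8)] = (0.216*p^4 + 1.35*p^3 + 11.0208*p^2 + 19.568*p + 18.529)/(0.0576*p^4 + 0.36*p^3 + 2.3865*p^2 + 5.7*p + 14.44)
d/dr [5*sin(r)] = 5*cos(r)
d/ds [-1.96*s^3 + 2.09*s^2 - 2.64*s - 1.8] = -5.88*s^2 + 4.18*s - 2.64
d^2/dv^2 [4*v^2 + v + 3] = 8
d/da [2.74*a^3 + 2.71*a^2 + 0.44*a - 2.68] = 8.22*a^2 + 5.42*a + 0.44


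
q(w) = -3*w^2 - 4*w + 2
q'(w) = -6*w - 4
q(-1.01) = 2.98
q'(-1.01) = 2.06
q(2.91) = -35.04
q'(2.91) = -21.46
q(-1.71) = 0.07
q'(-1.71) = 6.26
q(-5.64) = -70.87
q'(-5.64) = 29.84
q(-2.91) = -11.76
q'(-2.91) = 13.46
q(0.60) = -1.48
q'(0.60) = -7.60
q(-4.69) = -45.23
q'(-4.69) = 24.14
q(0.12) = 1.48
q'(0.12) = -4.72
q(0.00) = 2.00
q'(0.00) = -4.00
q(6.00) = -130.00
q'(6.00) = -40.00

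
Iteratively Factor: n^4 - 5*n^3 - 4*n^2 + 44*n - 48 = (n - 2)*(n^3 - 3*n^2 - 10*n + 24) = (n - 4)*(n - 2)*(n^2 + n - 6) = (n - 4)*(n - 2)^2*(n + 3)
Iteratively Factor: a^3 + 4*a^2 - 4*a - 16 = (a + 2)*(a^2 + 2*a - 8) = (a - 2)*(a + 2)*(a + 4)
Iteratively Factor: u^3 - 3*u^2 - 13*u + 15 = (u - 5)*(u^2 + 2*u - 3) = (u - 5)*(u - 1)*(u + 3)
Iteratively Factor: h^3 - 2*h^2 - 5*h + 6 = (h + 2)*(h^2 - 4*h + 3) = (h - 1)*(h + 2)*(h - 3)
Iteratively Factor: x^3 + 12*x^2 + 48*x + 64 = (x + 4)*(x^2 + 8*x + 16) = (x + 4)^2*(x + 4)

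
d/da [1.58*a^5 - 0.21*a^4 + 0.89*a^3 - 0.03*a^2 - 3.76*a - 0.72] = 7.9*a^4 - 0.84*a^3 + 2.67*a^2 - 0.06*a - 3.76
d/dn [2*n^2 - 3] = 4*n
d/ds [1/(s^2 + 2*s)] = 2*(-s - 1)/(s^2*(s + 2)^2)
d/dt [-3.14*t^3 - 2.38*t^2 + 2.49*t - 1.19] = -9.42*t^2 - 4.76*t + 2.49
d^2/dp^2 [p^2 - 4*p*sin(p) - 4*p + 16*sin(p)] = 4*p*sin(p) - 16*sin(p) - 8*cos(p) + 2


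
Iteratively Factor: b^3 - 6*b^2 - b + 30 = (b - 5)*(b^2 - b - 6) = (b - 5)*(b - 3)*(b + 2)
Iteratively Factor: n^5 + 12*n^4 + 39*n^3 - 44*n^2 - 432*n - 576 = (n + 4)*(n^4 + 8*n^3 + 7*n^2 - 72*n - 144) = (n + 4)^2*(n^3 + 4*n^2 - 9*n - 36) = (n + 4)^3*(n^2 - 9) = (n - 3)*(n + 4)^3*(n + 3)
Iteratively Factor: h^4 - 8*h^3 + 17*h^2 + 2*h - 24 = (h - 4)*(h^3 - 4*h^2 + h + 6) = (h - 4)*(h - 3)*(h^2 - h - 2) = (h - 4)*(h - 3)*(h + 1)*(h - 2)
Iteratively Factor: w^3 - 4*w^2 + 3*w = (w)*(w^2 - 4*w + 3) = w*(w - 1)*(w - 3)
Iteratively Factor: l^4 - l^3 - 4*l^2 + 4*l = (l - 1)*(l^3 - 4*l) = l*(l - 1)*(l^2 - 4) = l*(l - 1)*(l + 2)*(l - 2)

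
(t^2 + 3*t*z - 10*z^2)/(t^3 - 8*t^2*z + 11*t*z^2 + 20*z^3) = (t^2 + 3*t*z - 10*z^2)/(t^3 - 8*t^2*z + 11*t*z^2 + 20*z^3)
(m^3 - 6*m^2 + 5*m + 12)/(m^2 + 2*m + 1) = (m^2 - 7*m + 12)/(m + 1)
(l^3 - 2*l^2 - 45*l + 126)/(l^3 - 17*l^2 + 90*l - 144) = (l + 7)/(l - 8)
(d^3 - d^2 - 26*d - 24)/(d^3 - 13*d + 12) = (d^2 - 5*d - 6)/(d^2 - 4*d + 3)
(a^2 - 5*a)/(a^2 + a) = (a - 5)/(a + 1)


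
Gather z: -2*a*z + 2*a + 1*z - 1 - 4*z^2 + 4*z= 2*a - 4*z^2 + z*(5 - 2*a) - 1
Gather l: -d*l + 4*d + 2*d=-d*l + 6*d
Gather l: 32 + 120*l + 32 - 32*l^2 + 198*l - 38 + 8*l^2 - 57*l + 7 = -24*l^2 + 261*l + 33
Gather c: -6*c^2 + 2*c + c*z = -6*c^2 + c*(z + 2)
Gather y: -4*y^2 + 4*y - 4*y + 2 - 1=1 - 4*y^2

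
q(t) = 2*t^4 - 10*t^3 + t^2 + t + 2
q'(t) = 8*t^3 - 30*t^2 + 2*t + 1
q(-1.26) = 27.37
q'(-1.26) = -65.15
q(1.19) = -8.23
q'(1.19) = -25.62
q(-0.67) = 5.19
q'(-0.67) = -16.21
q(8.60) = 4664.16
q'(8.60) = 2887.85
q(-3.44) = 697.54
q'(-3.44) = -686.55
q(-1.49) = 45.67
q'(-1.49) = -95.05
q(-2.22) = 162.70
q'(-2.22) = -238.82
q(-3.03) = 454.91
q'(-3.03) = -503.03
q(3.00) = -94.00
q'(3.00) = -47.00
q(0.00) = 2.00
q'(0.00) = 1.00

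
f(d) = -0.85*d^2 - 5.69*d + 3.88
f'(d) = -1.7*d - 5.69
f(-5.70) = 8.70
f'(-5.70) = 4.00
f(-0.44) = 6.22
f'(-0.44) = -4.94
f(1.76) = -8.77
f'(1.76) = -8.68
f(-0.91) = 8.35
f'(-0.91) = -4.14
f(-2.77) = 13.12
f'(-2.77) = -0.98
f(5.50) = -53.13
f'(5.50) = -15.04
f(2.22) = -12.94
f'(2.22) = -9.46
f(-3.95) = 13.09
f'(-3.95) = 1.02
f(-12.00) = -50.24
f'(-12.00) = 14.71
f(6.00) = -60.86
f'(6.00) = -15.89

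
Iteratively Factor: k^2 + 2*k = (k + 2)*(k)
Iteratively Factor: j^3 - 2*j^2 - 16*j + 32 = (j - 4)*(j^2 + 2*j - 8) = (j - 4)*(j + 4)*(j - 2)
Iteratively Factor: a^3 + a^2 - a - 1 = (a + 1)*(a^2 - 1) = (a - 1)*(a + 1)*(a + 1)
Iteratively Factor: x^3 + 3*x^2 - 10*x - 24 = (x + 4)*(x^2 - x - 6) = (x - 3)*(x + 4)*(x + 2)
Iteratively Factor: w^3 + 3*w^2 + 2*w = (w + 1)*(w^2 + 2*w) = w*(w + 1)*(w + 2)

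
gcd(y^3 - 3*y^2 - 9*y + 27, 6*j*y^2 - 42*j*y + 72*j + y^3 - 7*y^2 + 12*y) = y - 3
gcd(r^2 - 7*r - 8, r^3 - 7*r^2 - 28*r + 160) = r - 8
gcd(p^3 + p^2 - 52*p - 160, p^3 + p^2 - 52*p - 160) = p^3 + p^2 - 52*p - 160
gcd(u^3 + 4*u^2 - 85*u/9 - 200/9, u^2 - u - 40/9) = u^2 - u - 40/9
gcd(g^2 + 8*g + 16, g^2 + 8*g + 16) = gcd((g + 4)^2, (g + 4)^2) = g^2 + 8*g + 16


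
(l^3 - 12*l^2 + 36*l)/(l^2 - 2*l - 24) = l*(l - 6)/(l + 4)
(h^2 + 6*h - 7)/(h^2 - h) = (h + 7)/h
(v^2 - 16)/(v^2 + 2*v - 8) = (v - 4)/(v - 2)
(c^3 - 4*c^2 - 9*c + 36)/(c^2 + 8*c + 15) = (c^2 - 7*c + 12)/(c + 5)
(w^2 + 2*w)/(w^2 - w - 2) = w*(w + 2)/(w^2 - w - 2)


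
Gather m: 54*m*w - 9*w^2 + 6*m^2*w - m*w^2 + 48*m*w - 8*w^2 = 6*m^2*w + m*(-w^2 + 102*w) - 17*w^2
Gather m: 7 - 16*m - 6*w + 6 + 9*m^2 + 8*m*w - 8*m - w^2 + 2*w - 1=9*m^2 + m*(8*w - 24) - w^2 - 4*w + 12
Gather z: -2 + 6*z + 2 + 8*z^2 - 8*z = 8*z^2 - 2*z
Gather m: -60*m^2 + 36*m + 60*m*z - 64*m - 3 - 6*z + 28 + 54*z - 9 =-60*m^2 + m*(60*z - 28) + 48*z + 16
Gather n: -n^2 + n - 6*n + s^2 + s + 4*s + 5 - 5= -n^2 - 5*n + s^2 + 5*s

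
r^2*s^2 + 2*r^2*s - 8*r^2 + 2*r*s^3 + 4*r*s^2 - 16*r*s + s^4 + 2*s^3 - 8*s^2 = (r + s)^2*(s - 2)*(s + 4)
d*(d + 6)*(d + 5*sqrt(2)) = d^3 + 6*d^2 + 5*sqrt(2)*d^2 + 30*sqrt(2)*d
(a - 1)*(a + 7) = a^2 + 6*a - 7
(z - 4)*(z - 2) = z^2 - 6*z + 8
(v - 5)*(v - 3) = v^2 - 8*v + 15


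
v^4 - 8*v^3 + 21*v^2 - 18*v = v*(v - 3)^2*(v - 2)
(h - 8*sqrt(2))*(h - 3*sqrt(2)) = h^2 - 11*sqrt(2)*h + 48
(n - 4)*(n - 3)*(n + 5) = n^3 - 2*n^2 - 23*n + 60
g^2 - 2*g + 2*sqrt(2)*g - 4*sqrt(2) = (g - 2)*(g + 2*sqrt(2))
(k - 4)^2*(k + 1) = k^3 - 7*k^2 + 8*k + 16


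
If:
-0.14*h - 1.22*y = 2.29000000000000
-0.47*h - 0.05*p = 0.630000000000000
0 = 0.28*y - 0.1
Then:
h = -19.47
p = 170.41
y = 0.36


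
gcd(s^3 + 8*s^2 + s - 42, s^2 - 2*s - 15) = s + 3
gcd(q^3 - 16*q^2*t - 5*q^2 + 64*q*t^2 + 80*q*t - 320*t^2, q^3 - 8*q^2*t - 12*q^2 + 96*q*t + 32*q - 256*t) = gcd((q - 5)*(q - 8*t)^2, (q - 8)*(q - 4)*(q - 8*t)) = q - 8*t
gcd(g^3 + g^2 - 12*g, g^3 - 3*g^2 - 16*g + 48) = g^2 + g - 12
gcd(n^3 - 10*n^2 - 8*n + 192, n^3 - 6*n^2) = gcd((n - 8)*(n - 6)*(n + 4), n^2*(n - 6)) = n - 6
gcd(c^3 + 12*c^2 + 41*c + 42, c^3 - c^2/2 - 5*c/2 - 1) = 1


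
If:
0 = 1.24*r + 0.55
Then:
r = -0.44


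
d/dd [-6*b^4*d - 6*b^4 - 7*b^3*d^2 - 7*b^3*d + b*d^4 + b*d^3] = b*(-6*b^3 - 14*b^2*d - 7*b^2 + 4*d^3 + 3*d^2)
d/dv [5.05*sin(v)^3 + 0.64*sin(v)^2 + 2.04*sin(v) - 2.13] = (15.15*sin(v)^2 + 1.28*sin(v) + 2.04)*cos(v)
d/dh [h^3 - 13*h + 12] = 3*h^2 - 13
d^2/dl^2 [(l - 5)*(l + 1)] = 2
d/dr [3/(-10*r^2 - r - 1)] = 3*(20*r + 1)/(10*r^2 + r + 1)^2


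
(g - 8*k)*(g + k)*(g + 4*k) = g^3 - 3*g^2*k - 36*g*k^2 - 32*k^3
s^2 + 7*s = s*(s + 7)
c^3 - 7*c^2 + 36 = (c - 6)*(c - 3)*(c + 2)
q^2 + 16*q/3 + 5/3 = (q + 1/3)*(q + 5)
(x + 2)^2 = x^2 + 4*x + 4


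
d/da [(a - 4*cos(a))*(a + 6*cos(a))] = -2*a*sin(a) + 2*a + 24*sin(2*a) + 2*cos(a)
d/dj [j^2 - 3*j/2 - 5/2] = 2*j - 3/2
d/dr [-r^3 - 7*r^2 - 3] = r*(-3*r - 14)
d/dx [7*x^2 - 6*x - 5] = 14*x - 6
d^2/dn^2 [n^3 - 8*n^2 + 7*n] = 6*n - 16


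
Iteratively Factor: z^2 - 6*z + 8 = (z - 2)*(z - 4)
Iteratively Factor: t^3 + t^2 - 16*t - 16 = (t + 4)*(t^2 - 3*t - 4) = (t + 1)*(t + 4)*(t - 4)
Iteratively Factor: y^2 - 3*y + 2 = (y - 2)*(y - 1)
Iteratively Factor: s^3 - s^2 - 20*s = (s)*(s^2 - s - 20) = s*(s + 4)*(s - 5)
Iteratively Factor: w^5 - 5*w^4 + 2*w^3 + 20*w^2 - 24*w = (w - 2)*(w^4 - 3*w^3 - 4*w^2 + 12*w) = (w - 3)*(w - 2)*(w^3 - 4*w) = (w - 3)*(w - 2)^2*(w^2 + 2*w) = (w - 3)*(w - 2)^2*(w + 2)*(w)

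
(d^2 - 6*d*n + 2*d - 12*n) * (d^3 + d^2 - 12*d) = d^5 - 6*d^4*n + 3*d^4 - 18*d^3*n - 10*d^3 + 60*d^2*n - 24*d^2 + 144*d*n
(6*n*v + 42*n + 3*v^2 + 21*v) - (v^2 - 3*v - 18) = 6*n*v + 42*n + 2*v^2 + 24*v + 18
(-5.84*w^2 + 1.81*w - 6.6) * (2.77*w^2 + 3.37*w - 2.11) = -16.1768*w^4 - 14.6671*w^3 + 0.140099999999999*w^2 - 26.0611*w + 13.926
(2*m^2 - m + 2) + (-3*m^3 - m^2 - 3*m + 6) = -3*m^3 + m^2 - 4*m + 8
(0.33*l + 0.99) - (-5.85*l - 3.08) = 6.18*l + 4.07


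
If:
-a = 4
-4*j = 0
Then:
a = -4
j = 0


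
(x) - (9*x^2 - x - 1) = -9*x^2 + 2*x + 1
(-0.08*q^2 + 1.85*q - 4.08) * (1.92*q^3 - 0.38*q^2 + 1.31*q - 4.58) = -0.1536*q^5 + 3.5824*q^4 - 8.6414*q^3 + 4.3403*q^2 - 13.8178*q + 18.6864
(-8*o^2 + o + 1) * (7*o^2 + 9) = -56*o^4 + 7*o^3 - 65*o^2 + 9*o + 9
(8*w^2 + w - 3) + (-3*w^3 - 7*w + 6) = -3*w^3 + 8*w^2 - 6*w + 3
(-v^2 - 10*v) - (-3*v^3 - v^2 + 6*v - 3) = 3*v^3 - 16*v + 3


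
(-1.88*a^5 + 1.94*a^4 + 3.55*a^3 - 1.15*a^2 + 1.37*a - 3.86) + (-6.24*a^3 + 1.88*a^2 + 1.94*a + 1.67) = -1.88*a^5 + 1.94*a^4 - 2.69*a^3 + 0.73*a^2 + 3.31*a - 2.19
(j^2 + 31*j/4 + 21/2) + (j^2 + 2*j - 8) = 2*j^2 + 39*j/4 + 5/2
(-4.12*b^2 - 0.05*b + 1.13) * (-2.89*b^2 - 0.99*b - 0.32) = 11.9068*b^4 + 4.2233*b^3 - 1.8978*b^2 - 1.1027*b - 0.3616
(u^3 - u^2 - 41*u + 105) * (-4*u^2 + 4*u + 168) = -4*u^5 + 8*u^4 + 328*u^3 - 752*u^2 - 6468*u + 17640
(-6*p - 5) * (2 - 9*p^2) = 54*p^3 + 45*p^2 - 12*p - 10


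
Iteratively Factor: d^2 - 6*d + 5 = (d - 1)*(d - 5)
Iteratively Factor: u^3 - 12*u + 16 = (u + 4)*(u^2 - 4*u + 4) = (u - 2)*(u + 4)*(u - 2)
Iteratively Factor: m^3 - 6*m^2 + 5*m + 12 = (m - 3)*(m^2 - 3*m - 4) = (m - 3)*(m + 1)*(m - 4)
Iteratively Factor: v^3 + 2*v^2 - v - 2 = (v + 2)*(v^2 - 1) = (v - 1)*(v + 2)*(v + 1)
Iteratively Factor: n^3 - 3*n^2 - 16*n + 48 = (n - 4)*(n^2 + n - 12) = (n - 4)*(n - 3)*(n + 4)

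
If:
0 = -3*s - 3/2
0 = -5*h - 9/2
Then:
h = -9/10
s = -1/2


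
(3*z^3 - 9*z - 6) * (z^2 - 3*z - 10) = 3*z^5 - 9*z^4 - 39*z^3 + 21*z^2 + 108*z + 60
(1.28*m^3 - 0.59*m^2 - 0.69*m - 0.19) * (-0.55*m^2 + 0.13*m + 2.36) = -0.704*m^5 + 0.4909*m^4 + 3.3236*m^3 - 1.3776*m^2 - 1.6531*m - 0.4484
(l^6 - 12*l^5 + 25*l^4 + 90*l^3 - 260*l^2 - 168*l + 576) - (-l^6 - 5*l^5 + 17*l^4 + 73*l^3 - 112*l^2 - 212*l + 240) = 2*l^6 - 7*l^5 + 8*l^4 + 17*l^3 - 148*l^2 + 44*l + 336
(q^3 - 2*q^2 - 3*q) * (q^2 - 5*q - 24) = q^5 - 7*q^4 - 17*q^3 + 63*q^2 + 72*q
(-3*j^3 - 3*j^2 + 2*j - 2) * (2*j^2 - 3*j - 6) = -6*j^5 + 3*j^4 + 31*j^3 + 8*j^2 - 6*j + 12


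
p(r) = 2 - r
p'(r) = -1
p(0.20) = 1.80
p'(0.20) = -1.00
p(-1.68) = 3.68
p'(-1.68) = -1.00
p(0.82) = 1.18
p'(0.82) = -1.00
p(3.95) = -1.95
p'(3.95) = -1.00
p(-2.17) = 4.17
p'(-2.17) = -1.00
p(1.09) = 0.91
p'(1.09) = -1.00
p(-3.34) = 5.34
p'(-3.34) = -1.00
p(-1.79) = 3.79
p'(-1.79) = -1.00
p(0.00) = 2.00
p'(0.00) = -1.00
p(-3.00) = 5.00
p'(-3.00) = -1.00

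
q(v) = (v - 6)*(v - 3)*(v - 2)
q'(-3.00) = 129.00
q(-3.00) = -270.00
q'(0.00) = 36.00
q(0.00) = -36.00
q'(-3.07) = 131.81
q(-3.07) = -279.13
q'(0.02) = 35.56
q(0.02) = -35.28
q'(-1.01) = 61.28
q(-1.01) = -84.61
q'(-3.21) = 137.53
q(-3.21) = -297.98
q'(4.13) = -3.69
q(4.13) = -4.50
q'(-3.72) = 159.36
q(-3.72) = -373.62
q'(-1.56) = 77.62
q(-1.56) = -122.73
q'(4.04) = -3.92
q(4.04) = -4.16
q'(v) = (v - 6)*(v - 3) + (v - 6)*(v - 2) + (v - 3)*(v - 2)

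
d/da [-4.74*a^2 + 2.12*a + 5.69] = 2.12 - 9.48*a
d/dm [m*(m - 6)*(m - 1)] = 3*m^2 - 14*m + 6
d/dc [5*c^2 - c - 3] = 10*c - 1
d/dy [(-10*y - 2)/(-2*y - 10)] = 24/(y + 5)^2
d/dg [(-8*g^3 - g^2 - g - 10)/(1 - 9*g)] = (144*g^3 - 15*g^2 - 2*g - 91)/(81*g^2 - 18*g + 1)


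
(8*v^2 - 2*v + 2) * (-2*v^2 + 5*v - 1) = -16*v^4 + 44*v^3 - 22*v^2 + 12*v - 2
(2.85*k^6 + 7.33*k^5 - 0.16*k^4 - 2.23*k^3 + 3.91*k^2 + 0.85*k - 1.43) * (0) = 0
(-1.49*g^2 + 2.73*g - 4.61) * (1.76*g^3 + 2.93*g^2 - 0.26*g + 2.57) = -2.6224*g^5 + 0.4391*g^4 + 0.272700000000001*g^3 - 18.0464*g^2 + 8.2147*g - 11.8477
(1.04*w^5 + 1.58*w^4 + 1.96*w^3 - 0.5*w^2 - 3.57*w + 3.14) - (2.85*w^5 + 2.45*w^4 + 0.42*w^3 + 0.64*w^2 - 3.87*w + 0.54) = -1.81*w^5 - 0.87*w^4 + 1.54*w^3 - 1.14*w^2 + 0.3*w + 2.6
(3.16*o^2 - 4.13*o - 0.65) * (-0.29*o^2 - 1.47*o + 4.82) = -0.9164*o^4 - 3.4475*o^3 + 21.4908*o^2 - 18.9511*o - 3.133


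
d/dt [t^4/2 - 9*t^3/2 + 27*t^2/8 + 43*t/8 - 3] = 2*t^3 - 27*t^2/2 + 27*t/4 + 43/8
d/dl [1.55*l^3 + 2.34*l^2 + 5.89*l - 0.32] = 4.65*l^2 + 4.68*l + 5.89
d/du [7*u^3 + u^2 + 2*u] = 21*u^2 + 2*u + 2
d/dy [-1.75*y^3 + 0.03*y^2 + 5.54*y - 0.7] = -5.25*y^2 + 0.06*y + 5.54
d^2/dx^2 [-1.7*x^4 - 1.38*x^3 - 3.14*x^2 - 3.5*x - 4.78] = -20.4*x^2 - 8.28*x - 6.28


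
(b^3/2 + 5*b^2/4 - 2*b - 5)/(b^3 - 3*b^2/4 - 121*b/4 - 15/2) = (-2*b^3 - 5*b^2 + 8*b + 20)/(-4*b^3 + 3*b^2 + 121*b + 30)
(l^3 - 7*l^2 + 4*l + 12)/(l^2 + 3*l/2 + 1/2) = 2*(l^2 - 8*l + 12)/(2*l + 1)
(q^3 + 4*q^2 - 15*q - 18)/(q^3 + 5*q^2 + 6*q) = (q^3 + 4*q^2 - 15*q - 18)/(q*(q^2 + 5*q + 6))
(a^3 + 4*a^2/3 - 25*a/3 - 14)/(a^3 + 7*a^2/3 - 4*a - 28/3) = (a - 3)/(a - 2)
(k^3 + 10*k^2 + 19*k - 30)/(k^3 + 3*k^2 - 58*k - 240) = (k - 1)/(k - 8)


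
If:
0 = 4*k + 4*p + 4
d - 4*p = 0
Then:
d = 4*p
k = -p - 1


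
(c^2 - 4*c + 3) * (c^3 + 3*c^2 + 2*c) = c^5 - c^4 - 7*c^3 + c^2 + 6*c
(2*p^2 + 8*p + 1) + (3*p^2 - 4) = 5*p^2 + 8*p - 3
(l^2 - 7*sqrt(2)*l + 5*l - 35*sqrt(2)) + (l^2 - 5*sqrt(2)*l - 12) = 2*l^2 - 12*sqrt(2)*l + 5*l - 35*sqrt(2) - 12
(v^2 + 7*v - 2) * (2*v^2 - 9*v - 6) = 2*v^4 + 5*v^3 - 73*v^2 - 24*v + 12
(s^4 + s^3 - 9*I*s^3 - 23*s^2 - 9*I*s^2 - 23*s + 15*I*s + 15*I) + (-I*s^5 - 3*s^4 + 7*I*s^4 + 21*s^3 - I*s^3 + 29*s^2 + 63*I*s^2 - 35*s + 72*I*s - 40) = -I*s^5 - 2*s^4 + 7*I*s^4 + 22*s^3 - 10*I*s^3 + 6*s^2 + 54*I*s^2 - 58*s + 87*I*s - 40 + 15*I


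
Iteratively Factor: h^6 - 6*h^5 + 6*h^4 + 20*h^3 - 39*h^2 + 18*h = (h + 2)*(h^5 - 8*h^4 + 22*h^3 - 24*h^2 + 9*h) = (h - 1)*(h + 2)*(h^4 - 7*h^3 + 15*h^2 - 9*h) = (h - 3)*(h - 1)*(h + 2)*(h^3 - 4*h^2 + 3*h) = (h - 3)^2*(h - 1)*(h + 2)*(h^2 - h) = h*(h - 3)^2*(h - 1)*(h + 2)*(h - 1)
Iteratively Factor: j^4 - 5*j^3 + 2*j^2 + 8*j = (j)*(j^3 - 5*j^2 + 2*j + 8) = j*(j - 2)*(j^2 - 3*j - 4) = j*(j - 4)*(j - 2)*(j + 1)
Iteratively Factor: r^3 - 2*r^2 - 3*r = (r - 3)*(r^2 + r) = r*(r - 3)*(r + 1)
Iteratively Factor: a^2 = (a)*(a)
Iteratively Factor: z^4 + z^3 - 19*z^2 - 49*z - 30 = (z + 1)*(z^3 - 19*z - 30) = (z - 5)*(z + 1)*(z^2 + 5*z + 6) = (z - 5)*(z + 1)*(z + 2)*(z + 3)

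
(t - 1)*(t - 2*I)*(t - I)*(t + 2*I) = t^4 - t^3 - I*t^3 + 4*t^2 + I*t^2 - 4*t - 4*I*t + 4*I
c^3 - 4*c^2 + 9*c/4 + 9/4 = (c - 3)*(c - 3/2)*(c + 1/2)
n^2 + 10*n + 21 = (n + 3)*(n + 7)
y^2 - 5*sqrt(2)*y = y*(y - 5*sqrt(2))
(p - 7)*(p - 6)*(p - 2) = p^3 - 15*p^2 + 68*p - 84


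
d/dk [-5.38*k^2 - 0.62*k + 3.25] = -10.76*k - 0.62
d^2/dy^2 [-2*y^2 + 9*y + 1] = -4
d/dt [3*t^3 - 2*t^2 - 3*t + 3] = 9*t^2 - 4*t - 3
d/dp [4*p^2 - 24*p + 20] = 8*p - 24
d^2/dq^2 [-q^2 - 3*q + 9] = -2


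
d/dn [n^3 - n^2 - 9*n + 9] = 3*n^2 - 2*n - 9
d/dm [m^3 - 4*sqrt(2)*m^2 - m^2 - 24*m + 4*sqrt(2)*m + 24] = 3*m^2 - 8*sqrt(2)*m - 2*m - 24 + 4*sqrt(2)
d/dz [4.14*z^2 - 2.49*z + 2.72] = 8.28*z - 2.49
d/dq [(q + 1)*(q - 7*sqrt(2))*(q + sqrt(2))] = 3*q^2 - 12*sqrt(2)*q + 2*q - 14 - 6*sqrt(2)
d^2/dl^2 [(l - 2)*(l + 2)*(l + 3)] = 6*l + 6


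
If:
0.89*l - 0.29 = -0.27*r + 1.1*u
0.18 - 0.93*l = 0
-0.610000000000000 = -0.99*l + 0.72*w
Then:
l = 0.19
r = 4.07407407407407*u + 0.436081242532855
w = -0.58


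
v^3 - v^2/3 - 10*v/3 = v*(v - 2)*(v + 5/3)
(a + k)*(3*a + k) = 3*a^2 + 4*a*k + k^2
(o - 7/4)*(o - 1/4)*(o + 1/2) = o^3 - 3*o^2/2 - 9*o/16 + 7/32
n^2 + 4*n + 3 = (n + 1)*(n + 3)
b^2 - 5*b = b*(b - 5)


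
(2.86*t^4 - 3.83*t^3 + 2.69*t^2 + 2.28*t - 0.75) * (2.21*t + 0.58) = 6.3206*t^5 - 6.8055*t^4 + 3.7235*t^3 + 6.599*t^2 - 0.3351*t - 0.435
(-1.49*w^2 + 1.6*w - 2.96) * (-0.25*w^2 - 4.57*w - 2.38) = 0.3725*w^4 + 6.4093*w^3 - 3.0258*w^2 + 9.7192*w + 7.0448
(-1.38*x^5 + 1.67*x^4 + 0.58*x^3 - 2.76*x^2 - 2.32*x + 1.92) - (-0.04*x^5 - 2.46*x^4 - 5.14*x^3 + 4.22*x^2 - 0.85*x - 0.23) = -1.34*x^5 + 4.13*x^4 + 5.72*x^3 - 6.98*x^2 - 1.47*x + 2.15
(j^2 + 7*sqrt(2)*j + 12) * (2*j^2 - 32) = 2*j^4 + 14*sqrt(2)*j^3 - 8*j^2 - 224*sqrt(2)*j - 384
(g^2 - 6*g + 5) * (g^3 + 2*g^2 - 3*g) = g^5 - 4*g^4 - 10*g^3 + 28*g^2 - 15*g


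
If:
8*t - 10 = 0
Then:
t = 5/4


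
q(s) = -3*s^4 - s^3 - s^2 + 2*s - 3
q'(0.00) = 2.00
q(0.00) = -3.00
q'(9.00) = -9007.00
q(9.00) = -20478.00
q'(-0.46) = 3.45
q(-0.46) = -4.17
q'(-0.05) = 2.09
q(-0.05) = -3.10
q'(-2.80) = 247.50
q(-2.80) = -178.88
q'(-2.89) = 272.37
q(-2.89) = -202.27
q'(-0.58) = 4.49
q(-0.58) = -4.64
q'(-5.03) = 1463.32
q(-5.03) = -1831.50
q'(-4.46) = 1015.84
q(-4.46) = -1130.12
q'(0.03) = 1.94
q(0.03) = -2.94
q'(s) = -12*s^3 - 3*s^2 - 2*s + 2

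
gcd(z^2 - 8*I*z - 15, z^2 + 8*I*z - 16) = 1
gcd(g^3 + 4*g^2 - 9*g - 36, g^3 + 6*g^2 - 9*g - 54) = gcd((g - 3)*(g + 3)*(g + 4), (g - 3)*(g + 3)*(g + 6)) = g^2 - 9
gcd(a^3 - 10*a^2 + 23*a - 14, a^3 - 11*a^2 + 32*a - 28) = a^2 - 9*a + 14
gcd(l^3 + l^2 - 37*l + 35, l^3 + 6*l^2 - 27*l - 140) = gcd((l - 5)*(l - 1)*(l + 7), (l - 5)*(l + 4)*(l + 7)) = l^2 + 2*l - 35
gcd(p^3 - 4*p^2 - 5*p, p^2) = p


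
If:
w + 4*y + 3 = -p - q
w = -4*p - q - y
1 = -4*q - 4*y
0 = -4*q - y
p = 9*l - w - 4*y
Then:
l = -37/108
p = 2/3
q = 1/12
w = -29/12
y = -1/3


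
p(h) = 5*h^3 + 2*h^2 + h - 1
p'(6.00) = 565.00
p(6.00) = 1157.00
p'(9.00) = 1252.00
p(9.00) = 3815.00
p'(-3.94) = 218.09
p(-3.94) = -279.71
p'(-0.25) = 0.94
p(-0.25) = -1.20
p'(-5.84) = 489.22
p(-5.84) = -934.51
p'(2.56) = 109.54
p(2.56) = 98.55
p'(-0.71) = 5.72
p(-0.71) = -2.49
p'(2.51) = 105.54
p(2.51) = 93.18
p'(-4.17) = 245.15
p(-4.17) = -332.95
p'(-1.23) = 18.77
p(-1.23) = -8.51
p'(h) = 15*h^2 + 4*h + 1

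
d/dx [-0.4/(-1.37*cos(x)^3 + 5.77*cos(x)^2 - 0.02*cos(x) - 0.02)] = (1.644*cos(x)^2 - 4.616*cos(x) + 0.008)*sin(x)/(1.37*cos(x)^3 - 5.77*cos(x)^2 + 0.02*cos(x) + 0.02)^2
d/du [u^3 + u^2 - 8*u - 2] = 3*u^2 + 2*u - 8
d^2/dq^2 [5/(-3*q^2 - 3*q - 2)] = 30*(3*q^2 + 3*q - 3*(2*q + 1)^2 + 2)/(3*q^2 + 3*q + 2)^3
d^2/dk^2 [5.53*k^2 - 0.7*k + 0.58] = 11.0600000000000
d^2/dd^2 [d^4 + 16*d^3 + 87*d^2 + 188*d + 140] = 12*d^2 + 96*d + 174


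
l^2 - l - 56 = (l - 8)*(l + 7)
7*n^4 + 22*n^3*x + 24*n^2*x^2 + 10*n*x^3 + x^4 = (n + x)^3*(7*n + x)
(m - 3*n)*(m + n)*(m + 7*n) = m^3 + 5*m^2*n - 17*m*n^2 - 21*n^3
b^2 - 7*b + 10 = (b - 5)*(b - 2)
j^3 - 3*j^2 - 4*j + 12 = (j - 3)*(j - 2)*(j + 2)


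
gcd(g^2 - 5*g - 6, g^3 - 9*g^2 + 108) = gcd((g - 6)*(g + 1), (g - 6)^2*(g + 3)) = g - 6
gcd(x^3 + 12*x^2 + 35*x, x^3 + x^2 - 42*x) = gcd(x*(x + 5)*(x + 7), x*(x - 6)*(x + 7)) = x^2 + 7*x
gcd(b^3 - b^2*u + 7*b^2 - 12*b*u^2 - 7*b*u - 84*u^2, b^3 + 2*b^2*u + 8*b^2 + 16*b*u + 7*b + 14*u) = b + 7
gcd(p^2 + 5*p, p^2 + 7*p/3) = p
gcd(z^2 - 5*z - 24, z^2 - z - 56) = z - 8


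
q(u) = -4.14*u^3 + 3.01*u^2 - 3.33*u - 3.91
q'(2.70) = -77.62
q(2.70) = -72.45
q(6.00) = -809.77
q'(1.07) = -11.11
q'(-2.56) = -100.14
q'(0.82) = -6.74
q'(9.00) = -955.17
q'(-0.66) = -12.71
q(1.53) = -16.79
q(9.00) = -2808.13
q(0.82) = -6.90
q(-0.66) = 0.79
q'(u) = -12.42*u^2 + 6.02*u - 3.33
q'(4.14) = -191.28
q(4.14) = -259.87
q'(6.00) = -414.33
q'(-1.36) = -34.49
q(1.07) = -9.10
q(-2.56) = 93.80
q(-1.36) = 16.60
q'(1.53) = -23.19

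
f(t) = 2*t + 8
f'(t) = 2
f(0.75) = 9.50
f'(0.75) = 2.00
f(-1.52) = 4.96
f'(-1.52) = 2.00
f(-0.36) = 7.28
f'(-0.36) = 2.00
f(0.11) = 8.22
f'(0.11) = 2.00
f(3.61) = 15.22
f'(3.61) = 2.00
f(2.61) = 13.22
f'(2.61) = 2.00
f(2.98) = 13.96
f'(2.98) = 2.00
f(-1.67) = 4.66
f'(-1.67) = 2.00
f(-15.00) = -22.00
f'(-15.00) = 2.00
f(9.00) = 26.00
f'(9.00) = 2.00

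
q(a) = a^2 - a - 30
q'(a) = 2*a - 1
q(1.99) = -28.03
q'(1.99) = 2.98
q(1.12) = -29.87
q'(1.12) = 1.24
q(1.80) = -28.56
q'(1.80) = 2.60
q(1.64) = -28.95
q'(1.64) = 2.28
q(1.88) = -28.35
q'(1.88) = 2.76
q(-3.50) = -14.25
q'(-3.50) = -8.00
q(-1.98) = -24.10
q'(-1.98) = -4.96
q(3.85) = -19.03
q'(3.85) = 6.70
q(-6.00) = 12.00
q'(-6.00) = -13.00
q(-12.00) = 126.00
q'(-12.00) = -25.00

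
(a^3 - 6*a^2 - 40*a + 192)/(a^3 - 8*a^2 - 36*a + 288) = (a - 4)/(a - 6)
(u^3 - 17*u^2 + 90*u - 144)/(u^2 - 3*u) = u - 14 + 48/u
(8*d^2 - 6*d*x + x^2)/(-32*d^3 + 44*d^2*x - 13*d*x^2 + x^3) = (-2*d + x)/(8*d^2 - 9*d*x + x^2)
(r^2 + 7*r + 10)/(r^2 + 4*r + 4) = (r + 5)/(r + 2)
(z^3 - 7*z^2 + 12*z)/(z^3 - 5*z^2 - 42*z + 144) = z*(z - 4)/(z^2 - 2*z - 48)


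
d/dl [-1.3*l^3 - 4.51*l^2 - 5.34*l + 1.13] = -3.9*l^2 - 9.02*l - 5.34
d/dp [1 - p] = -1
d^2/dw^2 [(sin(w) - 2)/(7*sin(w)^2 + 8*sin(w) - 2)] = (-49*sin(w)^5 + 448*sin(w)^4 + 350*sin(w)^3 - 364*sin(w)^2 - 560*sin(w) - 280)/(7*sin(w)^2 + 8*sin(w) - 2)^3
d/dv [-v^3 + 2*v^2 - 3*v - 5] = -3*v^2 + 4*v - 3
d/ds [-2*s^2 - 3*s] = -4*s - 3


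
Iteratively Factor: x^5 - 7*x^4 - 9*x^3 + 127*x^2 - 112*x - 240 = (x + 1)*(x^4 - 8*x^3 - x^2 + 128*x - 240) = (x - 3)*(x + 1)*(x^3 - 5*x^2 - 16*x + 80) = (x - 3)*(x + 1)*(x + 4)*(x^2 - 9*x + 20) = (x - 4)*(x - 3)*(x + 1)*(x + 4)*(x - 5)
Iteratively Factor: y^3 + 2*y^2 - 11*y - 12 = (y + 4)*(y^2 - 2*y - 3) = (y - 3)*(y + 4)*(y + 1)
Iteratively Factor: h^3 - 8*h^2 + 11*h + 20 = (h - 4)*(h^2 - 4*h - 5) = (h - 5)*(h - 4)*(h + 1)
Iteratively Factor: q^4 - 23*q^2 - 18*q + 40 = (q - 1)*(q^3 + q^2 - 22*q - 40) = (q - 1)*(q + 2)*(q^2 - q - 20) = (q - 5)*(q - 1)*(q + 2)*(q + 4)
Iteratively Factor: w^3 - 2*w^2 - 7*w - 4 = (w - 4)*(w^2 + 2*w + 1) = (w - 4)*(w + 1)*(w + 1)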